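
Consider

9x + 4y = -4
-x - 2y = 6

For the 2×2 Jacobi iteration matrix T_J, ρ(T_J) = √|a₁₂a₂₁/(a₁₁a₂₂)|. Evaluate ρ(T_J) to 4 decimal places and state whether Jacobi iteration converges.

a₁₂a₂₁/(a₁₁a₂₂) = (4)·(-1) / ((9)·(-2)) = 0.222222
ρ = √|0.222222| = √0.222222 = 0.4714
ρ < 1, so Jacobi converges

0.4714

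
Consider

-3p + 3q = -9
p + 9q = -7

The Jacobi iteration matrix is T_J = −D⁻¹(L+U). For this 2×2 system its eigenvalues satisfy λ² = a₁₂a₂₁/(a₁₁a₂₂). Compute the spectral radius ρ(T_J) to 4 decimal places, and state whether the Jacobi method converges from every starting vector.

0.3333

a₁₂a₂₁/(a₁₁a₂₂) = (3)·(1) / ((-3)·(9)) = -0.111111
ρ = √|-0.111111| = √0.111111 = 0.3333
ρ < 1, so Jacobi converges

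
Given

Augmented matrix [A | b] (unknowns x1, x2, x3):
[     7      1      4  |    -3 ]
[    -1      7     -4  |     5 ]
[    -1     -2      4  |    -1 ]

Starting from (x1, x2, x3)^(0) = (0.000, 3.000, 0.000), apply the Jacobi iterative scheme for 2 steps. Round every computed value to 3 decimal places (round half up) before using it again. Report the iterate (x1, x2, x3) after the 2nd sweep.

Iteration 1:
  x1 = (-3 - (1)·3.000 - (4)·0.000) / (7) = -0.857
  x2 = (5 - (-1)·0.000 - (-4)·0.000) / (7) = 0.714
  x3 = (-1 - (-1)·0.000 - (-2)·3.000) / (4) = 1.250
Iteration 2:
  x1 = (-3 - (1)·0.714 - (4)·1.250) / (7) = -1.245
  x2 = (5 - (-1)·-0.857 - (-4)·1.250) / (7) = 1.306
  x3 = (-1 - (-1)·-0.857 - (-2)·0.714) / (4) = -0.107

(-1.245, 1.306, -0.107)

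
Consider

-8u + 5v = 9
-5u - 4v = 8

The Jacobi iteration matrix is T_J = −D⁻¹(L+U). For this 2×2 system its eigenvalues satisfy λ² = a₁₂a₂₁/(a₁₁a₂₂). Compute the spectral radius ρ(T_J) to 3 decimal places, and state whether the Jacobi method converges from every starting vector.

0.884

a₁₂a₂₁/(a₁₁a₂₂) = (5)·(-5) / ((-8)·(-4)) = -0.781250
ρ = √|-0.781250| = √0.781250 = 0.884
ρ < 1, so Jacobi converges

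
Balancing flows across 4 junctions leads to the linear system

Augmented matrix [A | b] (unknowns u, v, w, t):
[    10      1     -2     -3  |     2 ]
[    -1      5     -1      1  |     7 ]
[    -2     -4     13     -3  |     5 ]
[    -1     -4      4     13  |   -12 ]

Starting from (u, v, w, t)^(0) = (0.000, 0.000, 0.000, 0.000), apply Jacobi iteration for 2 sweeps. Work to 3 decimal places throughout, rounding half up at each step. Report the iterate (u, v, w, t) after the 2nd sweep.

(-0.140, 1.702, 0.633, -0.595)

Iteration 1:
  u = (2 - (1)·0.000 - (-2)·0.000 - (-3)·0.000) / (10) = 0.200
  v = (7 - (-1)·0.000 - (-1)·0.000 - (1)·0.000) / (5) = 1.400
  w = (5 - (-2)·0.000 - (-4)·0.000 - (-3)·0.000) / (13) = 0.385
  t = (-12 - (-1)·0.000 - (-4)·0.000 - (4)·0.000) / (13) = -0.923
Iteration 2:
  u = (2 - (1)·1.400 - (-2)·0.385 - (-3)·-0.923) / (10) = -0.140
  v = (7 - (-1)·0.200 - (-1)·0.385 - (1)·-0.923) / (5) = 1.702
  w = (5 - (-2)·0.200 - (-4)·1.400 - (-3)·-0.923) / (13) = 0.633
  t = (-12 - (-1)·0.200 - (-4)·1.400 - (4)·0.385) / (13) = -0.595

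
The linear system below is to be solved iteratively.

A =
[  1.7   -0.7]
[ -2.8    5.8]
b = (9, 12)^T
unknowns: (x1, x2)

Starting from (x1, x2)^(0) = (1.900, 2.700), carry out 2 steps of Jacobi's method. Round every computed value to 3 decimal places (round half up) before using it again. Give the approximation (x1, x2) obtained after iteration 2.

(6.524, 5.162)

Iteration 1:
  x1 = (9 - (-0.7)·2.700) / (1.7) = 6.406
  x2 = (12 - (-2.8)·1.900) / (5.8) = 2.986
Iteration 2:
  x1 = (9 - (-0.7)·2.986) / (1.7) = 6.524
  x2 = (12 - (-2.8)·6.406) / (5.8) = 5.162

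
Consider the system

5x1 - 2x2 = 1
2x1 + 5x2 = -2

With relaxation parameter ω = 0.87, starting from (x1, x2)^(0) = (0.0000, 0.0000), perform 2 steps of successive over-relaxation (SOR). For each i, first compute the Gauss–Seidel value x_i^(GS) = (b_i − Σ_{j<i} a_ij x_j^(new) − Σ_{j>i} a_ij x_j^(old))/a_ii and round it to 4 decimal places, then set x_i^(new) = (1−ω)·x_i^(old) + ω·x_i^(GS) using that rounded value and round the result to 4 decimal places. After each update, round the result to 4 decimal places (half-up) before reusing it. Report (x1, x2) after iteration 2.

Iteration 1:
  x1: GS value = (1 - (-2)·0.0000) / (5) = 0.2000;  x1 ← (1−ω)·0.0000 + ω·0.2000 = 0.1740
  x2: GS value = (-2 - (2)·0.1740) / (5) = -0.4696;  x2 ← (1−ω)·0.0000 + ω·-0.4696 = -0.4086
Iteration 2:
  x1: GS value = (1 - (-2)·-0.4086) / (5) = 0.0366;  x1 ← (1−ω)·0.1740 + ω·0.0366 = 0.0545
  x2: GS value = (-2 - (2)·0.0545) / (5) = -0.4218;  x2 ← (1−ω)·-0.4086 + ω·-0.4218 = -0.4201

(0.0545, -0.4201)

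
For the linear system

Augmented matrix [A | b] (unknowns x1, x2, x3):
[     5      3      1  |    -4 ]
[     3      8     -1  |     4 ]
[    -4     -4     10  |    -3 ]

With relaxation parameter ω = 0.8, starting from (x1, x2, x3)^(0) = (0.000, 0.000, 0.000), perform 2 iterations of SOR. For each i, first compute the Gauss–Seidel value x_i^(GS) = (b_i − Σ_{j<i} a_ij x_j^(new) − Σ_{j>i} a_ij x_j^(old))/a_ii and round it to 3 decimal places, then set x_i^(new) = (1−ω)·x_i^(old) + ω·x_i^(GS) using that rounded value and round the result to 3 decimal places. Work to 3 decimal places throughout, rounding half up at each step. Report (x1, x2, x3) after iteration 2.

(-1.011, 0.796, -0.360)

Iteration 1:
  x1: GS value = (-4 - (3)·0.000 - (1)·0.000) / (5) = -0.800;  x1 ← (1−ω)·0.000 + ω·-0.800 = -0.640
  x2: GS value = (4 - (3)·-0.640 - (-1)·0.000) / (8) = 0.740;  x2 ← (1−ω)·0.000 + ω·0.740 = 0.592
  x3: GS value = (-3 - (-4)·-0.640 - (-4)·0.592) / (10) = -0.319;  x3 ← (1−ω)·0.000 + ω·-0.319 = -0.255
Iteration 2:
  x1: GS value = (-4 - (3)·0.592 - (1)·-0.255) / (5) = -1.104;  x1 ← (1−ω)·-0.640 + ω·-1.104 = -1.011
  x2: GS value = (4 - (3)·-1.011 - (-1)·-0.255) / (8) = 0.847;  x2 ← (1−ω)·0.592 + ω·0.847 = 0.796
  x3: GS value = (-3 - (-4)·-1.011 - (-4)·0.796) / (10) = -0.386;  x3 ← (1−ω)·-0.255 + ω·-0.386 = -0.360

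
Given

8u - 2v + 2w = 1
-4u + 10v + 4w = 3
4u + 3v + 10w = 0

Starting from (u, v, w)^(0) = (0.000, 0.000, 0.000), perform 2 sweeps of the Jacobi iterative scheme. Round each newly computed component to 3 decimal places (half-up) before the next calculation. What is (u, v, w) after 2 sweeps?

Iteration 1:
  u = (1 - (-2)·0.000 - (2)·0.000) / (8) = 0.125
  v = (3 - (-4)·0.000 - (4)·0.000) / (10) = 0.300
  w = (0 - (4)·0.000 - (3)·0.000) / (10) = 0.000
Iteration 2:
  u = (1 - (-2)·0.300 - (2)·0.000) / (8) = 0.200
  v = (3 - (-4)·0.125 - (4)·0.000) / (10) = 0.350
  w = (0 - (4)·0.125 - (3)·0.300) / (10) = -0.140

(0.200, 0.350, -0.140)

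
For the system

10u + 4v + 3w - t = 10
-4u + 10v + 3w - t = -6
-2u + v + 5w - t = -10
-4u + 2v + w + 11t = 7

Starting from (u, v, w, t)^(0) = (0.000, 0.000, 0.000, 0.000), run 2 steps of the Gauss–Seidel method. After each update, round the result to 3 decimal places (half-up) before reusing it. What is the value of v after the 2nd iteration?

0.652

Iteration 1:
  u = (10 - (4)·0.000 - (3)·0.000 - (-1)·0.000) / (10) = 1.000
  v = (-6 - (-4)·1.000 - (3)·0.000 - (-1)·0.000) / (10) = -0.200
  w = (-10 - (-2)·1.000 - (1)·-0.200 - (-1)·0.000) / (5) = -1.560
  t = (7 - (-4)·1.000 - (2)·-0.200 - (1)·-1.560) / (11) = 1.178
Iteration 2:
  u = (10 - (4)·-0.200 - (3)·-1.560 - (-1)·1.178) / (10) = 1.666
  v = (-6 - (-4)·1.666 - (3)·-1.560 - (-1)·1.178) / (10) = 0.652
  w = (-10 - (-2)·1.666 - (1)·0.652 - (-1)·1.178) / (5) = -1.228
  t = (7 - (-4)·1.666 - (2)·0.652 - (1)·-1.228) / (11) = 1.235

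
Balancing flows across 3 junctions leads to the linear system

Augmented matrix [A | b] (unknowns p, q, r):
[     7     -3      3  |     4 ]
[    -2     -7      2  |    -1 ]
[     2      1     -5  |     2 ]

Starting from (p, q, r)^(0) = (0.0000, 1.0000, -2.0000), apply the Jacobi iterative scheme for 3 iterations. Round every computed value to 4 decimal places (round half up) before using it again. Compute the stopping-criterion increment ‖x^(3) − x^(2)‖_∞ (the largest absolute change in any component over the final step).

0.5567

Iteration 1:
  p = (4 - (-3)·1.0000 - (3)·-2.0000) / (7) = 1.8571
  q = (-1 - (-2)·0.0000 - (2)·-2.0000) / (-7) = -0.4286
  r = (2 - (2)·0.0000 - (1)·1.0000) / (-5) = -0.2000
Iteration 2:
  p = (4 - (-3)·-0.4286 - (3)·-0.2000) / (7) = 0.4735
  q = (-1 - (-2)·1.8571 - (2)·-0.2000) / (-7) = -0.4449
  r = (2 - (2)·1.8571 - (1)·-0.4286) / (-5) = 0.2571
Iteration 3:
  p = (4 - (-3)·-0.4449 - (3)·0.2571) / (7) = 0.2706
  q = (-1 - (-2)·0.4735 - (2)·0.2571) / (-7) = 0.0810
  r = (2 - (2)·0.4735 - (1)·-0.4449) / (-5) = -0.2996
Change: (-0.2029, 0.5259, -0.5567) → max |·| = 0.5567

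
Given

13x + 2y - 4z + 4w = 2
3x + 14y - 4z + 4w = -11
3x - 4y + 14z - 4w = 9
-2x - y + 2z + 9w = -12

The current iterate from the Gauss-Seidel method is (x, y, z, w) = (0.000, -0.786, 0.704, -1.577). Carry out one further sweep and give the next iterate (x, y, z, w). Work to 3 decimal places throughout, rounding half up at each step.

(0.977, -0.343, -0.115, -1.129)

One sweep:
  x = (2 - (2)·-0.786 - (-4)·0.704 - (4)·-1.577) / (13) = 0.977
  y = (-11 - (3)·0.977 - (-4)·0.704 - (4)·-1.577) / (14) = -0.343
  z = (9 - (3)·0.977 - (-4)·-0.343 - (-4)·-1.577) / (14) = -0.115
  w = (-12 - (-2)·0.977 - (-1)·-0.343 - (2)·-0.115) / (9) = -1.129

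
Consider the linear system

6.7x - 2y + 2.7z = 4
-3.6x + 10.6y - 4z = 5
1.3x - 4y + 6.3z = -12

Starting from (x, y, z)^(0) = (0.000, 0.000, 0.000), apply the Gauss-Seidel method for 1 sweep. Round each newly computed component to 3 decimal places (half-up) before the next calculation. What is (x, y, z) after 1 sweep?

(0.597, 0.674, -1.600)

Iteration 1:
  x = (4 - (-2)·0.000 - (2.7)·0.000) / (6.7) = 0.597
  y = (5 - (-3.6)·0.597 - (-4)·0.000) / (10.6) = 0.674
  z = (-12 - (1.3)·0.597 - (-4)·0.674) / (6.3) = -1.600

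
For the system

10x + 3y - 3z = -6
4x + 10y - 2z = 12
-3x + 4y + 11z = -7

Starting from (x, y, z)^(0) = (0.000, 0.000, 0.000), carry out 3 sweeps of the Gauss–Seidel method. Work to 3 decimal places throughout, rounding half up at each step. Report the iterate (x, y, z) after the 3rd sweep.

Iteration 1:
  x = (-6 - (3)·0.000 - (-3)·0.000) / (10) = -0.600
  y = (12 - (4)·-0.600 - (-2)·0.000) / (10) = 1.440
  z = (-7 - (-3)·-0.600 - (4)·1.440) / (11) = -1.324
Iteration 2:
  x = (-6 - (3)·1.440 - (-3)·-1.324) / (10) = -1.429
  y = (12 - (4)·-1.429 - (-2)·-1.324) / (10) = 1.507
  z = (-7 - (-3)·-1.429 - (4)·1.507) / (11) = -1.574
Iteration 3:
  x = (-6 - (3)·1.507 - (-3)·-1.574) / (10) = -1.524
  y = (12 - (4)·-1.524 - (-2)·-1.574) / (10) = 1.495
  z = (-7 - (-3)·-1.524 - (4)·1.495) / (11) = -1.596

(-1.524, 1.495, -1.596)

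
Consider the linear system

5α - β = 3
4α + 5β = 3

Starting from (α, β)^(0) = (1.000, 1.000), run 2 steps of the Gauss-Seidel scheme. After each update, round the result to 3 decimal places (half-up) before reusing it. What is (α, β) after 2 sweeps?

Iteration 1:
  α = (3 - (-1)·1.000) / (5) = 0.800
  β = (3 - (4)·0.800) / (5) = -0.040
Iteration 2:
  α = (3 - (-1)·-0.040) / (5) = 0.592
  β = (3 - (4)·0.592) / (5) = 0.126

(0.592, 0.126)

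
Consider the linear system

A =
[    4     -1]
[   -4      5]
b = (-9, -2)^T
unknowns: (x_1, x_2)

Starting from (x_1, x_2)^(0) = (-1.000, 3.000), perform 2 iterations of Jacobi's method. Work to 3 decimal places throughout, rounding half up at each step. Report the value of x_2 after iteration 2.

Iteration 1:
  x_1 = (-9 - (-1)·3.000) / (4) = -1.500
  x_2 = (-2 - (-4)·-1.000) / (5) = -1.200
Iteration 2:
  x_1 = (-9 - (-1)·-1.200) / (4) = -2.550
  x_2 = (-2 - (-4)·-1.500) / (5) = -1.600

-1.600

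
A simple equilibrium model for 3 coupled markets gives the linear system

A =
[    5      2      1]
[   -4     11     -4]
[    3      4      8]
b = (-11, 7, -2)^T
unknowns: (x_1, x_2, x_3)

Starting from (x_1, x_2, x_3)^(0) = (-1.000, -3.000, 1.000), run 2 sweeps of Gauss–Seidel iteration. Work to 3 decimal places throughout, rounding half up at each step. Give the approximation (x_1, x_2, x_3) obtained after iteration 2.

(-2.409, -0.269, 0.788)

Iteration 1:
  x_1 = (-11 - (2)·-3.000 - (1)·1.000) / (5) = -1.200
  x_2 = (7 - (-4)·-1.200 - (-4)·1.000) / (11) = 0.564
  x_3 = (-2 - (3)·-1.200 - (4)·0.564) / (8) = -0.082
Iteration 2:
  x_1 = (-11 - (2)·0.564 - (1)·-0.082) / (5) = -2.409
  x_2 = (7 - (-4)·-2.409 - (-4)·-0.082) / (11) = -0.269
  x_3 = (-2 - (3)·-2.409 - (4)·-0.269) / (8) = 0.788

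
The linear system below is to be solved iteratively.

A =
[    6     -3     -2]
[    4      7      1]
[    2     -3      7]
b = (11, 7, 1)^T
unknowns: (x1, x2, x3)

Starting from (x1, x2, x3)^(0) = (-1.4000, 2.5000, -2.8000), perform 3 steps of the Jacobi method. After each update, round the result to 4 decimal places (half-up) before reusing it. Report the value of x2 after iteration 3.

Iteration 1:
  x1 = (11 - (-3)·2.5000 - (-2)·-2.8000) / (6) = 2.1500
  x2 = (7 - (4)·-1.4000 - (1)·-2.8000) / (7) = 2.2000
  x3 = (1 - (2)·-1.4000 - (-3)·2.5000) / (7) = 1.6143
Iteration 2:
  x1 = (11 - (-3)·2.2000 - (-2)·1.6143) / (6) = 3.4714
  x2 = (7 - (4)·2.1500 - (1)·1.6143) / (7) = -0.4592
  x3 = (1 - (2)·2.1500 - (-3)·2.2000) / (7) = 0.4714
Iteration 3:
  x1 = (11 - (-3)·-0.4592 - (-2)·0.4714) / (6) = 1.7609
  x2 = (7 - (4)·3.4714 - (1)·0.4714) / (7) = -1.0510
  x3 = (1 - (2)·3.4714 - (-3)·-0.4592) / (7) = -1.0458

-1.0510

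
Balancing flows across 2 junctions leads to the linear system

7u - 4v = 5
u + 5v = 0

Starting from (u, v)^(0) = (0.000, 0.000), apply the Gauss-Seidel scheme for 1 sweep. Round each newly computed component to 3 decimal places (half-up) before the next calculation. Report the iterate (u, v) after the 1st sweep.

Iteration 1:
  u = (5 - (-4)·0.000) / (7) = 0.714
  v = (0 - (1)·0.714) / (5) = -0.143

(0.714, -0.143)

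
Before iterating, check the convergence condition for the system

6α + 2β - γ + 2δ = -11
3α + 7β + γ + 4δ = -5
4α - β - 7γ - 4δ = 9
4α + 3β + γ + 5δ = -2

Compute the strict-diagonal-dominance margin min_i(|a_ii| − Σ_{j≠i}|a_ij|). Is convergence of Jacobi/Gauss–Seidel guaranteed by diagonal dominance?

row 1: |6| − (2+1+2) = 1
row 2: |7| − (3+1+4) = -1
row 3: |-7| − (4+1+4) = -2
row 4: |5| − (4+3+1) = -3
minimum over rows = -3 → not strictly diagonally dominant

-3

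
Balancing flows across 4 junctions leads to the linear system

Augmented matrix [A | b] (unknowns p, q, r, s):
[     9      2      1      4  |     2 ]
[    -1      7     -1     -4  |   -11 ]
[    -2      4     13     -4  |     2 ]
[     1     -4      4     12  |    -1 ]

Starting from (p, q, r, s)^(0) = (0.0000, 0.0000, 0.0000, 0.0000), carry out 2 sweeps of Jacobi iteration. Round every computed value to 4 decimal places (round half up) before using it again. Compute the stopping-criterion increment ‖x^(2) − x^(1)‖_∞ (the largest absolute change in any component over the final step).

Iteration 1:
  p = (2 - (2)·0.0000 - (1)·0.0000 - (4)·0.0000) / (9) = 0.2222
  q = (-11 - (-1)·0.0000 - (-1)·0.0000 - (-4)·0.0000) / (7) = -1.5714
  r = (2 - (-2)·0.0000 - (4)·0.0000 - (-4)·0.0000) / (13) = 0.1538
  s = (-1 - (1)·0.0000 - (-4)·0.0000 - (4)·0.0000) / (12) = -0.0833
Iteration 2:
  p = (2 - (2)·-1.5714 - (1)·0.1538 - (4)·-0.0833) / (9) = 0.5914
  q = (-11 - (-1)·0.2222 - (-1)·0.1538 - (-4)·-0.0833) / (7) = -1.5653
  r = (2 - (-2)·0.2222 - (4)·-1.5714 - (-4)·-0.0833) / (13) = 0.6459
  s = (-1 - (1)·0.2222 - (-4)·-1.5714 - (4)·0.1538) / (12) = -0.6769
Change: (0.3692, 0.0061, 0.4921, -0.5936) → max |·| = 0.5936

0.5936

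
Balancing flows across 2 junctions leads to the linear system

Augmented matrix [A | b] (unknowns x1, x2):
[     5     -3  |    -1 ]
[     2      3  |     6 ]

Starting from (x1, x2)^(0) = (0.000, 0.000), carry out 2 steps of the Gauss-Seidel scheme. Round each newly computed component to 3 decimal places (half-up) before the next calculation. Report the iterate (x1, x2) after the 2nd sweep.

(1.080, 1.280)

Iteration 1:
  x1 = (-1 - (-3)·0.000) / (5) = -0.200
  x2 = (6 - (2)·-0.200) / (3) = 2.133
Iteration 2:
  x1 = (-1 - (-3)·2.133) / (5) = 1.080
  x2 = (6 - (2)·1.080) / (3) = 1.280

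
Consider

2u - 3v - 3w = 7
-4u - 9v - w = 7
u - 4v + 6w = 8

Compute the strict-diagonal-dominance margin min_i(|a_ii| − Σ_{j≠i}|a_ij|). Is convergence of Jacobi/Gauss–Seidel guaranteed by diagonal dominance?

-4

row 1: |2| − (3+3) = -4
row 2: |-9| − (4+1) = 4
row 3: |6| − (1+4) = 1
minimum over rows = -4 → not strictly diagonally dominant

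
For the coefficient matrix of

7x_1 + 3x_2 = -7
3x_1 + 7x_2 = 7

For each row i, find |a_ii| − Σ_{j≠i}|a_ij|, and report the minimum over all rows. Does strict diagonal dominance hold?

4

row 1: |7| − (3) = 4
row 2: |7| − (3) = 4
minimum over rows = 4 → strictly diagonally dominant (convergence guaranteed)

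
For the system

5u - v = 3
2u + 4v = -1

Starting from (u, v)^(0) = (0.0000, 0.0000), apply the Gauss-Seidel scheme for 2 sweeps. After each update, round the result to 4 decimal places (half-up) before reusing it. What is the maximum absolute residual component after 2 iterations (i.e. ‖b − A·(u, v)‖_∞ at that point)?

Iteration 1:
  u = (3 - (-1)·0.0000) / (5) = 0.6000
  v = (-1 - (2)·0.6000) / (4) = -0.5500
Iteration 2:
  u = (3 - (-1)·-0.5500) / (5) = 0.4900
  v = (-1 - (2)·0.4900) / (4) = -0.4950
Residual b − A·x = (0.0550, 0.0000); ∞-norm = 0.0550

0.0550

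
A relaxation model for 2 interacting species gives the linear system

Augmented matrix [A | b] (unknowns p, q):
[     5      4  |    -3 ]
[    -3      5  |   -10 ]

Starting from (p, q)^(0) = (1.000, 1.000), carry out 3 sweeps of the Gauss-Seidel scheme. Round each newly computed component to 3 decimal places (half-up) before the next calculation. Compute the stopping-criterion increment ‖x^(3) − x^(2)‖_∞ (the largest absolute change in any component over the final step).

Iteration 1:
  p = (-3 - (4)·1.000) / (5) = -1.400
  q = (-10 - (-3)·-1.400) / (5) = -2.840
Iteration 2:
  p = (-3 - (4)·-2.840) / (5) = 1.672
  q = (-10 - (-3)·1.672) / (5) = -0.997
Iteration 3:
  p = (-3 - (4)·-0.997) / (5) = 0.198
  q = (-10 - (-3)·0.198) / (5) = -1.881
Change: (-1.474, -0.884) → max |·| = 1.474

1.474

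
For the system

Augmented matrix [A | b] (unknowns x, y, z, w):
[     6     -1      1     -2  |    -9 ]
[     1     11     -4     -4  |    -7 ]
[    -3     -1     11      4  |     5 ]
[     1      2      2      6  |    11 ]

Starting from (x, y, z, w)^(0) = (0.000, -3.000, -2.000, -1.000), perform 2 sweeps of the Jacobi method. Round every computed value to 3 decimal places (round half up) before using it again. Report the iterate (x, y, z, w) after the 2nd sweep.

Iteration 1:
  x = (-9 - (-1)·-3.000 - (1)·-2.000 - (-2)·-1.000) / (6) = -2.000
  y = (-7 - (1)·0.000 - (-4)·-2.000 - (-4)·-1.000) / (11) = -1.727
  z = (5 - (-3)·0.000 - (-1)·-3.000 - (4)·-1.000) / (11) = 0.545
  w = (11 - (1)·0.000 - (2)·-3.000 - (2)·-2.000) / (6) = 3.500
Iteration 2:
  x = (-9 - (-1)·-1.727 - (1)·0.545 - (-2)·3.500) / (6) = -0.712
  y = (-7 - (1)·-2.000 - (-4)·0.545 - (-4)·3.500) / (11) = 1.016
  z = (5 - (-3)·-2.000 - (-1)·-1.727 - (4)·3.500) / (11) = -1.521
  w = (11 - (1)·-2.000 - (2)·-1.727 - (2)·0.545) / (6) = 2.561

(-0.712, 1.016, -1.521, 2.561)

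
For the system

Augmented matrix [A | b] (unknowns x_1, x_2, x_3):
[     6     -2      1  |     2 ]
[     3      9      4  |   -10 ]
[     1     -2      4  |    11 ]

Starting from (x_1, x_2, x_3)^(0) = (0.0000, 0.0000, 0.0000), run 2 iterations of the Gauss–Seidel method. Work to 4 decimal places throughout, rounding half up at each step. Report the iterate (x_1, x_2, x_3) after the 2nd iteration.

Iteration 1:
  x_1 = (2 - (-2)·0.0000 - (1)·0.0000) / (6) = 0.3333
  x_2 = (-10 - (3)·0.3333 - (4)·0.0000) / (9) = -1.2222
  x_3 = (11 - (1)·0.3333 - (-2)·-1.2222) / (4) = 2.0556
Iteration 2:
  x_1 = (2 - (-2)·-1.2222 - (1)·2.0556) / (6) = -0.4167
  x_2 = (-10 - (3)·-0.4167 - (4)·2.0556) / (9) = -1.8858
  x_3 = (11 - (1)·-0.4167 - (-2)·-1.8858) / (4) = 1.9113

(-0.4167, -1.8858, 1.9113)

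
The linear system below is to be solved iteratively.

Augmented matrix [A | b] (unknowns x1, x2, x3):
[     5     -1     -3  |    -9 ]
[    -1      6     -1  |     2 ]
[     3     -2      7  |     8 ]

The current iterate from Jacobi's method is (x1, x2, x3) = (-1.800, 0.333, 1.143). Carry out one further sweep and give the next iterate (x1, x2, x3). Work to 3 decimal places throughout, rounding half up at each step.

(-1.048, 0.224, 2.009)

One sweep:
  x1 = (-9 - (-1)·0.333 - (-3)·1.143) / (5) = -1.048
  x2 = (2 - (-1)·-1.800 - (-1)·1.143) / (6) = 0.224
  x3 = (8 - (3)·-1.800 - (-2)·0.333) / (7) = 2.009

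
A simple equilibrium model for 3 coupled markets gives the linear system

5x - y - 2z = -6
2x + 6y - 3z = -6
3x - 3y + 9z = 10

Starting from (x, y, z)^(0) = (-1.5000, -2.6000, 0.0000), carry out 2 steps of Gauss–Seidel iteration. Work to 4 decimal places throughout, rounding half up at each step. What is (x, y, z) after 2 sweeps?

(-0.6685, -0.0061, 1.3319)

Iteration 1:
  x = (-6 - (-1)·-2.6000 - (-2)·0.0000) / (5) = -1.7200
  y = (-6 - (2)·-1.7200 - (-3)·0.0000) / (6) = -0.4267
  z = (10 - (3)·-1.7200 - (-3)·-0.4267) / (9) = 1.5422
Iteration 2:
  x = (-6 - (-1)·-0.4267 - (-2)·1.5422) / (5) = -0.6685
  y = (-6 - (2)·-0.6685 - (-3)·1.5422) / (6) = -0.0061
  z = (10 - (3)·-0.6685 - (-3)·-0.0061) / (9) = 1.3319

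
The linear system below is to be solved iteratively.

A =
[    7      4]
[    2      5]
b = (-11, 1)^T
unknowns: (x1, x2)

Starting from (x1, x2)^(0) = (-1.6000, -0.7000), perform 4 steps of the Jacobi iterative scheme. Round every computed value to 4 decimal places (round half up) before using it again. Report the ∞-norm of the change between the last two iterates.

Iteration 1:
  x1 = (-11 - (4)·-0.7000) / (7) = -1.1714
  x2 = (1 - (2)·-1.6000) / (5) = 0.8400
Iteration 2:
  x1 = (-11 - (4)·0.8400) / (7) = -2.0514
  x2 = (1 - (2)·-1.1714) / (5) = 0.6686
Iteration 3:
  x1 = (-11 - (4)·0.6686) / (7) = -1.9535
  x2 = (1 - (2)·-2.0514) / (5) = 1.0206
Iteration 4:
  x1 = (-11 - (4)·1.0206) / (7) = -2.1546
  x2 = (1 - (2)·-1.9535) / (5) = 0.9814
Change: (-0.2011, -0.0392) → max |·| = 0.2011

0.2011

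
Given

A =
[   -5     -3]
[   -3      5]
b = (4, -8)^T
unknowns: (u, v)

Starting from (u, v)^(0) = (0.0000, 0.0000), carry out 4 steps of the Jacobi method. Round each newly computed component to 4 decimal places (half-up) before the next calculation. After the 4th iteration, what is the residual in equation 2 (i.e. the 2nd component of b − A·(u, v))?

Iteration 1:
  u = (4 - (-3)·0.0000) / (-5) = -0.8000
  v = (-8 - (-3)·0.0000) / (5) = -1.6000
Iteration 2:
  u = (4 - (-3)·-1.6000) / (-5) = 0.1600
  v = (-8 - (-3)·-0.8000) / (5) = -2.0800
Iteration 3:
  u = (4 - (-3)·-2.0800) / (-5) = 0.4480
  v = (-8 - (-3)·0.1600) / (5) = -1.5040
Iteration 4:
  u = (4 - (-3)·-1.5040) / (-5) = 0.1024
  v = (-8 - (-3)·0.4480) / (5) = -1.3312
Residual b − A·x = (0.5184, -1.0368)

-1.0368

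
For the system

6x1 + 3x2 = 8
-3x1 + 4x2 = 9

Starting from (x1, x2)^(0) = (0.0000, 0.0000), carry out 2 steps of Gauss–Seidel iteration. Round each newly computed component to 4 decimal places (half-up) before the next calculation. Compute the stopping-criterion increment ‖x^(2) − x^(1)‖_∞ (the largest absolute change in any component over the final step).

Iteration 1:
  x1 = (8 - (3)·0.0000) / (6) = 1.3333
  x2 = (9 - (-3)·1.3333) / (4) = 3.2500
Iteration 2:
  x1 = (8 - (3)·3.2500) / (6) = -0.2917
  x2 = (9 - (-3)·-0.2917) / (4) = 2.0312
Change: (-1.6250, -1.2188) → max |·| = 1.6250

1.6250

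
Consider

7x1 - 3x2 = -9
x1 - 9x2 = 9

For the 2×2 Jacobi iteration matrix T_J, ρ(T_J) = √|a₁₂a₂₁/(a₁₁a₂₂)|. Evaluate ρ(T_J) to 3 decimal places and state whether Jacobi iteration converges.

0.218

a₁₂a₂₁/(a₁₁a₂₂) = (-3)·(1) / ((7)·(-9)) = 0.047619
ρ = √|0.047619| = √0.047619 = 0.218
ρ < 1, so Jacobi converges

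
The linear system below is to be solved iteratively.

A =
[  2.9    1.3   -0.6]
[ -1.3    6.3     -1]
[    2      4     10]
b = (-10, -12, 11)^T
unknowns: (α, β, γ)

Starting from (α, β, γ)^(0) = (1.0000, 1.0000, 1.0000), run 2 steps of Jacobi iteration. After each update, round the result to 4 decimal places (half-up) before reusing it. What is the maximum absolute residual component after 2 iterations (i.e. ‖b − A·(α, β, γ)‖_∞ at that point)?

3.2997

Iteration 1:
  α = (-10 - (1.3)·1.0000 - (-0.6)·1.0000) / (2.9) = -3.6897
  β = (-12 - (-1.3)·1.0000 - (-1)·1.0000) / (6.3) = -1.5397
  γ = (11 - (2)·1.0000 - (4)·1.0000) / (10) = 0.5000
Iteration 2:
  α = (-10 - (1.3)·-1.5397 - (-0.6)·0.5000) / (2.9) = -2.6546
  β = (-12 - (-1.3)·-3.6897 - (-1)·0.5000) / (6.3) = -2.5868
  γ = (11 - (2)·-3.6897 - (4)·-1.5397) / (10) = 2.4538
Residual b − A·x = (2.5335, 3.2997, 2.1184); ∞-norm = 3.2997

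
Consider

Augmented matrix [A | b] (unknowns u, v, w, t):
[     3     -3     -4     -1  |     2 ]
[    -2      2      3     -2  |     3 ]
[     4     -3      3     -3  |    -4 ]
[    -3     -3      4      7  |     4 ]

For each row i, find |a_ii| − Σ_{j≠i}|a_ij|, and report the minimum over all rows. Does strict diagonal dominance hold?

row 1: |3| − (3+4+1) = -5
row 2: |2| − (2+3+2) = -5
row 3: |3| − (4+3+3) = -7
row 4: |7| − (3+3+4) = -3
minimum over rows = -7 → not strictly diagonally dominant

-7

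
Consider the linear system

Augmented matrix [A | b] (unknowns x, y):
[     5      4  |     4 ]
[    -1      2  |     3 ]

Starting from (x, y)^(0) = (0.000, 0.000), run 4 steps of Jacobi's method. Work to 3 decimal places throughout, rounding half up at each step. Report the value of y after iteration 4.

Iteration 1:
  x = (4 - (4)·0.000) / (5) = 0.800
  y = (3 - (-1)·0.000) / (2) = 1.500
Iteration 2:
  x = (4 - (4)·1.500) / (5) = -0.400
  y = (3 - (-1)·0.800) / (2) = 1.900
Iteration 3:
  x = (4 - (4)·1.900) / (5) = -0.720
  y = (3 - (-1)·-0.400) / (2) = 1.300
Iteration 4:
  x = (4 - (4)·1.300) / (5) = -0.240
  y = (3 - (-1)·-0.720) / (2) = 1.140

1.140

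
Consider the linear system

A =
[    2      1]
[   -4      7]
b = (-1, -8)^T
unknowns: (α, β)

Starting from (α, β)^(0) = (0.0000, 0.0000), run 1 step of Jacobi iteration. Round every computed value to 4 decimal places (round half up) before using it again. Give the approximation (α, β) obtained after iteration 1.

(-0.5000, -1.1429)

Iteration 1:
  α = (-1 - (1)·0.0000) / (2) = -0.5000
  β = (-8 - (-4)·0.0000) / (7) = -1.1429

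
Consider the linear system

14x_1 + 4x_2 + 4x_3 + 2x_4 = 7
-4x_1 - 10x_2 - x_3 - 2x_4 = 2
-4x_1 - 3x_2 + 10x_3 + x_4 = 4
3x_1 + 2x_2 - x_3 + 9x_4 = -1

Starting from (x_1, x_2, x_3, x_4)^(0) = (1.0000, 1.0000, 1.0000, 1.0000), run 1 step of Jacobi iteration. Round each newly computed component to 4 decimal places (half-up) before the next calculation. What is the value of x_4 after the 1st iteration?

-0.5556

Iteration 1:
  x_1 = (7 - (4)·1.0000 - (4)·1.0000 - (2)·1.0000) / (14) = -0.2143
  x_2 = (2 - (-4)·1.0000 - (-1)·1.0000 - (-2)·1.0000) / (-10) = -0.9000
  x_3 = (4 - (-4)·1.0000 - (-3)·1.0000 - (1)·1.0000) / (10) = 1.0000
  x_4 = (-1 - (3)·1.0000 - (2)·1.0000 - (-1)·1.0000) / (9) = -0.5556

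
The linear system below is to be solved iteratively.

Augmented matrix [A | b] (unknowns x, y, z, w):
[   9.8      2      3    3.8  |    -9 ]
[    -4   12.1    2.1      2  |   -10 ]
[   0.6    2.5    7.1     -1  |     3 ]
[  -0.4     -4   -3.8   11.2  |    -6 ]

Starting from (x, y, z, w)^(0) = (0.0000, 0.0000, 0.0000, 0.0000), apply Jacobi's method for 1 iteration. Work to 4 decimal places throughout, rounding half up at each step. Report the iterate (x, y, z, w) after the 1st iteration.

(-0.9184, -0.8264, 0.4225, -0.5357)

Iteration 1:
  x = (-9 - (2)·0.0000 - (3)·0.0000 - (3.8)·0.0000) / (9.8) = -0.9184
  y = (-10 - (-4)·0.0000 - (2.1)·0.0000 - (2)·0.0000) / (12.1) = -0.8264
  z = (3 - (0.6)·0.0000 - (2.5)·0.0000 - (-1)·0.0000) / (7.1) = 0.4225
  w = (-6 - (-0.4)·0.0000 - (-4)·0.0000 - (-3.8)·0.0000) / (11.2) = -0.5357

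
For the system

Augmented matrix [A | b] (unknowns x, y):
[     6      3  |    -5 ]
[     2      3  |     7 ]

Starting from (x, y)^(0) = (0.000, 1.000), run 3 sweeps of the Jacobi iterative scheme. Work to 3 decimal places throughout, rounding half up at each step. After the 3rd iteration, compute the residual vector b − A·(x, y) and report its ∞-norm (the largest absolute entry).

1.337

Iteration 1:
  x = (-5 - (3)·1.000) / (6) = -1.333
  y = (7 - (2)·0.000) / (3) = 2.333
Iteration 2:
  x = (-5 - (3)·2.333) / (6) = -2.000
  y = (7 - (2)·-1.333) / (3) = 3.222
Iteration 3:
  x = (-5 - (3)·3.222) / (6) = -2.444
  y = (7 - (2)·-2.000) / (3) = 3.667
Residual b − A·x = (-1.337, 0.887); ∞-norm = 1.337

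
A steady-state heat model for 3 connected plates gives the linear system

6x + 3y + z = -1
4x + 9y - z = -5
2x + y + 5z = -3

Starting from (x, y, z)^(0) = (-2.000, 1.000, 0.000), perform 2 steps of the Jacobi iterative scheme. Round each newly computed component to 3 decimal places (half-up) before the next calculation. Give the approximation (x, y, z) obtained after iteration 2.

Iteration 1:
  x = (-1 - (3)·1.000 - (1)·0.000) / (6) = -0.667
  y = (-5 - (4)·-2.000 - (-1)·0.000) / (9) = 0.333
  z = (-3 - (2)·-2.000 - (1)·1.000) / (5) = 0.000
Iteration 2:
  x = (-1 - (3)·0.333 - (1)·0.000) / (6) = -0.333
  y = (-5 - (4)·-0.667 - (-1)·0.000) / (9) = -0.259
  z = (-3 - (2)·-0.667 - (1)·0.333) / (5) = -0.400

(-0.333, -0.259, -0.400)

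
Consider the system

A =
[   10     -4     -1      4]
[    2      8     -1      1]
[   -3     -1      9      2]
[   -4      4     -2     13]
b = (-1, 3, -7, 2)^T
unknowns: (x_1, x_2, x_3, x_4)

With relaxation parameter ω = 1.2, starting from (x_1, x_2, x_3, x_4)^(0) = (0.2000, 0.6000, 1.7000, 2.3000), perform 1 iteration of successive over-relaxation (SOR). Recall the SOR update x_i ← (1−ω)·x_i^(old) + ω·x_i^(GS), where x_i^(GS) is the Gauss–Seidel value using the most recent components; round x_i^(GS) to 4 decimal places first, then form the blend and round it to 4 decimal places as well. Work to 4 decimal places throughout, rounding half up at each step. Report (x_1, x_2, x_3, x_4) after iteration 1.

Iteration 1:
  x_1: GS value = (-1 - (-4)·0.6000 - (-1)·1.7000 - (4)·2.3000) / (10) = -0.6100;  x_1 ← (1−ω)·0.2000 + ω·-0.6100 = -0.7720
  x_2: GS value = (3 - (2)·-0.7720 - (-1)·1.7000 - (1)·2.3000) / (8) = 0.4930;  x_2 ← (1−ω)·0.6000 + ω·0.4930 = 0.4716
  x_3: GS value = (-7 - (-3)·-0.7720 - (-1)·0.4716 - (2)·2.3000) / (9) = -1.4938;  x_3 ← (1−ω)·1.7000 + ω·-1.4938 = -2.1326
  x_4: GS value = (2 - (-4)·-0.7720 - (4)·0.4716 - (-2)·-2.1326) / (13) = -0.5569;  x_4 ← (1−ω)·2.3000 + ω·-0.5569 = -1.1283

(-0.7720, 0.4716, -2.1326, -1.1283)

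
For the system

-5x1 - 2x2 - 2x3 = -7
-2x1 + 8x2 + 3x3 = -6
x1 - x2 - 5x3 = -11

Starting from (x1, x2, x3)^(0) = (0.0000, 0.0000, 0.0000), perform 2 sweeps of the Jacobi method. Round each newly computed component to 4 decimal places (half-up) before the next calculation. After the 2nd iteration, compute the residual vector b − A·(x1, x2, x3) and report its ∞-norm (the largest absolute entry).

Iteration 1:
  x1 = (-7 - (-2)·0.0000 - (-2)·0.0000) / (-5) = 1.4000
  x2 = (-6 - (-2)·0.0000 - (3)·0.0000) / (8) = -0.7500
  x3 = (-11 - (1)·0.0000 - (-1)·0.0000) / (-5) = 2.2000
Iteration 2:
  x1 = (-7 - (-2)·-0.7500 - (-2)·2.2000) / (-5) = 0.8200
  x2 = (-6 - (-2)·1.4000 - (3)·2.2000) / (8) = -1.2250
  x3 = (-11 - (1)·1.4000 - (-1)·-0.7500) / (-5) = 2.6300
Residual b − A·x = (-0.0900, -2.4500, 0.1050); ∞-norm = 2.4500

2.4500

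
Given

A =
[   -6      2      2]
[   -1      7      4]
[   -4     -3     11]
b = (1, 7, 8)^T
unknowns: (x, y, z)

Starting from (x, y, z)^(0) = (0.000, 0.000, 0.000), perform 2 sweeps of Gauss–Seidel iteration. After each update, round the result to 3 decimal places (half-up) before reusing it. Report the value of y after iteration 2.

Iteration 1:
  x = (1 - (2)·0.000 - (2)·0.000) / (-6) = -0.167
  y = (7 - (-1)·-0.167 - (4)·0.000) / (7) = 0.976
  z = (8 - (-4)·-0.167 - (-3)·0.976) / (11) = 0.933
Iteration 2:
  x = (1 - (2)·0.976 - (2)·0.933) / (-6) = 0.470
  y = (7 - (-1)·0.470 - (4)·0.933) / (7) = 0.534
  z = (8 - (-4)·0.470 - (-3)·0.534) / (11) = 1.044

0.534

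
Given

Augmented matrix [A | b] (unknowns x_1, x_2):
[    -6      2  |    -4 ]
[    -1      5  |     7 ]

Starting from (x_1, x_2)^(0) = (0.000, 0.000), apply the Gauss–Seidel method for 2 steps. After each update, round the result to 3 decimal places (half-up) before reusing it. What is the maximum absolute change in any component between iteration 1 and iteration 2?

0.511

Iteration 1:
  x_1 = (-4 - (2)·0.000) / (-6) = 0.667
  x_2 = (7 - (-1)·0.667) / (5) = 1.533
Iteration 2:
  x_1 = (-4 - (2)·1.533) / (-6) = 1.178
  x_2 = (7 - (-1)·1.178) / (5) = 1.636
Change: (0.511, 0.103) → max |·| = 0.511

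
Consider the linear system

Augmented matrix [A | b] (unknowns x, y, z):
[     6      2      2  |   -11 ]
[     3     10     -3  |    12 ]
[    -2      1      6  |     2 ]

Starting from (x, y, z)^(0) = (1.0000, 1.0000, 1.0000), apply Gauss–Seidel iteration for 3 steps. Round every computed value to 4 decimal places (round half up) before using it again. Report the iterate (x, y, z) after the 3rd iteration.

(-2.1412, 1.6319, -0.6524)

Iteration 1:
  x = (-11 - (2)·1.0000 - (2)·1.0000) / (6) = -2.5000
  y = (12 - (3)·-2.5000 - (-3)·1.0000) / (10) = 2.2500
  z = (2 - (-2)·-2.5000 - (1)·2.2500) / (6) = -0.8750
Iteration 2:
  x = (-11 - (2)·2.2500 - (2)·-0.8750) / (6) = -2.2917
  y = (12 - (3)·-2.2917 - (-3)·-0.8750) / (10) = 1.6250
  z = (2 - (-2)·-2.2917 - (1)·1.6250) / (6) = -0.7014
Iteration 3:
  x = (-11 - (2)·1.6250 - (2)·-0.7014) / (6) = -2.1412
  y = (12 - (3)·-2.1412 - (-3)·-0.7014) / (10) = 1.6319
  z = (2 - (-2)·-2.1412 - (1)·1.6319) / (6) = -0.6524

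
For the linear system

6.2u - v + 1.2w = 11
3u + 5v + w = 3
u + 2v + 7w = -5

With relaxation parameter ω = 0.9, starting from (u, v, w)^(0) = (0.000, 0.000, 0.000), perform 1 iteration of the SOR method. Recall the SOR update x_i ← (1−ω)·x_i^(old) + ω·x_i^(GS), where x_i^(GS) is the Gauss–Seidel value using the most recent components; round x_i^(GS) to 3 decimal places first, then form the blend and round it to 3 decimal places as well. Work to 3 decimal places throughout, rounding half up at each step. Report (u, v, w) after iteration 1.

Iteration 1:
  u: GS value = (11 - (-1)·0.000 - (1.2)·0.000) / (6.2) = 1.774;  u ← (1−ω)·0.000 + ω·1.774 = 1.597
  v: GS value = (3 - (3)·1.597 - (1)·0.000) / (5) = -0.358;  v ← (1−ω)·0.000 + ω·-0.358 = -0.322
  w: GS value = (-5 - (1)·1.597 - (2)·-0.322) / (7) = -0.850;  w ← (1−ω)·0.000 + ω·-0.850 = -0.765

(1.597, -0.322, -0.765)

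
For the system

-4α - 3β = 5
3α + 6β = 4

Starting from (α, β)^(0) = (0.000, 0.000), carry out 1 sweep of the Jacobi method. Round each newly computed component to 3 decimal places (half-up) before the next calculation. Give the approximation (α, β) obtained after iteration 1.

Iteration 1:
  α = (5 - (-3)·0.000) / (-4) = -1.250
  β = (4 - (3)·0.000) / (6) = 0.667

(-1.250, 0.667)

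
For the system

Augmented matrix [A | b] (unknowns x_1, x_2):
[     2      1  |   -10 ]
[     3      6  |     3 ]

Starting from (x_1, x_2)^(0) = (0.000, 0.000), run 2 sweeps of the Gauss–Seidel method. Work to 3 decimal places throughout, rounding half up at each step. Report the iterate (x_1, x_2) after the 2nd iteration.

(-6.500, 3.750)

Iteration 1:
  x_1 = (-10 - (1)·0.000) / (2) = -5.000
  x_2 = (3 - (3)·-5.000) / (6) = 3.000
Iteration 2:
  x_1 = (-10 - (1)·3.000) / (2) = -6.500
  x_2 = (3 - (3)·-6.500) / (6) = 3.750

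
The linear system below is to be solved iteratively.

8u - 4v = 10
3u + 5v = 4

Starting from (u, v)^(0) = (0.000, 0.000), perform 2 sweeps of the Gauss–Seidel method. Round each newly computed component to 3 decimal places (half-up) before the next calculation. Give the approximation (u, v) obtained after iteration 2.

Iteration 1:
  u = (10 - (-4)·0.000) / (8) = 1.250
  v = (4 - (3)·1.250) / (5) = 0.050
Iteration 2:
  u = (10 - (-4)·0.050) / (8) = 1.275
  v = (4 - (3)·1.275) / (5) = 0.035

(1.275, 0.035)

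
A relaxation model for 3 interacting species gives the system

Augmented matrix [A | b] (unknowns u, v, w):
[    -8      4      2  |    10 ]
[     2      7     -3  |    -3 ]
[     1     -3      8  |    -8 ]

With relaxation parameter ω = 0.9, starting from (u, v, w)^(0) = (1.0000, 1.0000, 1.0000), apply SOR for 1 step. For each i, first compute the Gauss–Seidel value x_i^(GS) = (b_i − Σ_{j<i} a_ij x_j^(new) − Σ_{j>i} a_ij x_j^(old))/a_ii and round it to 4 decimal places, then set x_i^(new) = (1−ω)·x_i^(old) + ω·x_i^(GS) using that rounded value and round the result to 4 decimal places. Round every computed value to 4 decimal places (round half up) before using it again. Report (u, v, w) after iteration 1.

Iteration 1:
  u: GS value = (10 - (4)·1.0000 - (2)·1.0000) / (-8) = -0.5000;  u ← (1−ω)·1.0000 + ω·-0.5000 = -0.3500
  v: GS value = (-3 - (2)·-0.3500 - (-3)·1.0000) / (7) = 0.1000;  v ← (1−ω)·1.0000 + ω·0.1000 = 0.1900
  w: GS value = (-8 - (1)·-0.3500 - (-3)·0.1900) / (8) = -0.8850;  w ← (1−ω)·1.0000 + ω·-0.8850 = -0.6965

(-0.3500, 0.1900, -0.6965)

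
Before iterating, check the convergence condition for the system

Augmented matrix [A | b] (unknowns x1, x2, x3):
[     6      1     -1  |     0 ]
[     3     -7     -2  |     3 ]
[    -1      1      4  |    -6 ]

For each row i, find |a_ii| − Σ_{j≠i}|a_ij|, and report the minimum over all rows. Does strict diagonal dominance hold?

row 1: |6| − (1+1) = 4
row 2: |-7| − (3+2) = 2
row 3: |4| − (1+1) = 2
minimum over rows = 2 → strictly diagonally dominant (convergence guaranteed)

2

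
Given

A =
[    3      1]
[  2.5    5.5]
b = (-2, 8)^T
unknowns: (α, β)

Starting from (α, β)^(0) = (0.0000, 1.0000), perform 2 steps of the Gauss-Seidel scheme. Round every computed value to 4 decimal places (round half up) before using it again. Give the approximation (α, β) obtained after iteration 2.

Iteration 1:
  α = (-2 - (1)·1.0000) / (3) = -1.0000
  β = (8 - (2.5)·-1.0000) / (5.5) = 1.9091
Iteration 2:
  α = (-2 - (1)·1.9091) / (3) = -1.3030
  β = (8 - (2.5)·-1.3030) / (5.5) = 2.0468

(-1.3030, 2.0468)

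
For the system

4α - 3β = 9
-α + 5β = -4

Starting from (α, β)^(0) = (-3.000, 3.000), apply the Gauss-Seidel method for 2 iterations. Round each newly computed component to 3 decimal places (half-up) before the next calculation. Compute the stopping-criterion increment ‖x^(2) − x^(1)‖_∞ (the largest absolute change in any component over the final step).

Iteration 1:
  α = (9 - (-3)·3.000) / (4) = 4.500
  β = (-4 - (-1)·4.500) / (5) = 0.100
Iteration 2:
  α = (9 - (-3)·0.100) / (4) = 2.325
  β = (-4 - (-1)·2.325) / (5) = -0.335
Change: (-2.175, -0.435) → max |·| = 2.175

2.175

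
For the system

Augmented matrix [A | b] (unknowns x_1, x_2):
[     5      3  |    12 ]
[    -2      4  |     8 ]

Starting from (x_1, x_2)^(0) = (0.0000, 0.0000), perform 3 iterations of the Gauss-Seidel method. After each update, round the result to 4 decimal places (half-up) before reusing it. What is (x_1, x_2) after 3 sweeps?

(1.0560, 2.5280)

Iteration 1:
  x_1 = (12 - (3)·0.0000) / (5) = 2.4000
  x_2 = (8 - (-2)·2.4000) / (4) = 3.2000
Iteration 2:
  x_1 = (12 - (3)·3.2000) / (5) = 0.4800
  x_2 = (8 - (-2)·0.4800) / (4) = 2.2400
Iteration 3:
  x_1 = (12 - (3)·2.2400) / (5) = 1.0560
  x_2 = (8 - (-2)·1.0560) / (4) = 2.5280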